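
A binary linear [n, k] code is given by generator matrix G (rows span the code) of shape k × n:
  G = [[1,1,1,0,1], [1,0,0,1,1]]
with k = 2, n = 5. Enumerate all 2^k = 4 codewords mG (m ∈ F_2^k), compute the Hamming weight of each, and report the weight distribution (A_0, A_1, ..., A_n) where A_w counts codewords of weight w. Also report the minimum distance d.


Weight distribution: A_0 = 1, A_3 = 2, A_4 = 1. Minimum distance d = 3.

Enumerate all 2^2 = 4 messages m ∈ F_2^2.
For each, compute codeword c = mG in F_2^5, then tally its weight.
  m = 00 → c = 00000, weight = 0.
  m = 10 → c = 11101, weight = 4.
  m = 01 → c = 10011, weight = 3.
  m = 11 → c = 01110, weight = 3.
Tally weights:
  weight 0: 1 codewords.
  weight 3: 2 codewords.
  weight 4: 1 codewords.
Minimum distance d = smallest w > 0 with A_w > 0 = 3.
Sanity: Σ A_w = 4 = 2^2 = 4 ✓.


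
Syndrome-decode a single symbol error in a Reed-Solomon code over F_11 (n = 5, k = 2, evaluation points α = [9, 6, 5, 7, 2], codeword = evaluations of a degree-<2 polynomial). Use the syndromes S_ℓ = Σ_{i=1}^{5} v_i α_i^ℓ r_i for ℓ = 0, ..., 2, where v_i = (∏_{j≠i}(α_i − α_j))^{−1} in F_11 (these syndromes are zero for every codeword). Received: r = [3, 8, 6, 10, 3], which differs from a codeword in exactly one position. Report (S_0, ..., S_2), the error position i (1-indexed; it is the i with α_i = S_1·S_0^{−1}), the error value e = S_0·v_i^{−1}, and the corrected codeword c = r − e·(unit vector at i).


S = (7, 3, 6), error at position 5, error magnitude e = 3, c = [3, 8, 6, 10, 0].

Step 1: column multipliers v_i = (∏_{j≠i}(α_i − α_j))^{−1} mod 11.
  i = 1 (α = 9): (9−6)(9−5)(9−7)(9−2) = 3·4·2·7 = 168 ≡ 3, so v_1 = 3^{−1} = 4 (mod 11).
  i = 2 (α = 6): (6−9)(6−5)(6−7)(6−2) = (−3)·1·(−1)·4 = 12 ≡ 1, so v_2 = 1^{−1} = 1 (mod 11).
  i = 3 (α = 5): (5−9)(5−6)(5−7)(5−2) = (−4)·(−1)·(−2)·3 = −24 ≡ 9, so v_3 = 9^{−1} = 5 (mod 11).
  i = 4 (α = 7): (7−9)(7−6)(7−5)(7−2) = (−2)·1·2·5 = −20 ≡ 2, so v_4 = 2^{−1} = 6 (mod 11).
  i = 5 (α = 2): (2−9)(2−6)(2−5)(2−7) = (−7)·(−4)·(−3)·(−5) = 420 ≡ 2, so v_5 = 2^{−1} = 6 (mod 11).
  v = [4, 1, 5, 6, 6].
Step 2: syndromes of r = [3, 8, 6, 10, 3] (all sums mod 11).
  S_0 = Σ v_i r_i = 4·3 + 1·8 + 5·6 + 6·10 + 6·3 = 128 ≡ 7.
  S_1 = Σ v_i α_i r_i = 4·9·3 + 1·6·8 + 5·5·6 + 6·7·10 + 6·2·3 = 762 ≡ 3.
  α_i^2 mod 11 = [4, 3, 3, 5, 4].
  S_2 = Σ v_i α_i^2 r_i = 4·4·3 + 1·3·8 + 5·3·6 + 6·5·10 + 6·4·3 = 534 ≡ 6.
  S = (7, 3, 6) ≠ 0, so r is not a codeword (an error is present).
Step 3: locate the error. For a single error e at position i, S_ℓ = v_i·e·α_i^ℓ, so α_err = S_1/S_0.
  S_0^{−1} = 7^{−1} = 8 (mod 11), so α_err = 3·8 = 24 ≡ 2 = α_5. Error position i = 5.
  Consistency check: S_2/S_1 = 6·4 = 24 ≡ 2 = α_err ✓ (single-error assumption holds).
Step 4: error magnitude e = S_0/v_5 = S_0·∏_{j≠5}(α_5 − α_j) = 7·2 = 14 ≡ 3 (mod 11).
Step 5: correct position 5: c_5 = r_5 − e = 3 − 3 ≡ 0 (mod 11). Hence c = [3, 8, 6, 10, 0].
  Check: interpolating c through the α_i gives m(x) = 7 + 2·x (degree < 2) with m(α_i) = c_i for every i, so c is indeed a codeword.


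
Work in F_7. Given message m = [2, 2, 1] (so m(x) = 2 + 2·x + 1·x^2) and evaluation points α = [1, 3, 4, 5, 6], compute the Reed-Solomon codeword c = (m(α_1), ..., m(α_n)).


c = [5, 3, 5, 2, 1]

Message polynomial: m(x) = 2 + 2·x + 1·x^2 (mod 7).
For each evaluation point α_i, compute m(α_i) mod 7:
  α_1 = 1: Horner steps 1 → 3 → 5, so m(1) = 5.
  α_2 = 3: Horner steps 1 → 5 → 3, so m(3) = 3.
  α_3 = 4: Horner steps 1 → 6 → 5, so m(4) = 5.
  α_4 = 5: Horner steps 1 → 0 → 2, so m(5) = 2.
  α_5 = 6: Horner steps 1 → 1 → 1, so m(6) = 1.
Codeword c = [5, 3, 5, 2, 1] ∈ F_7^5.


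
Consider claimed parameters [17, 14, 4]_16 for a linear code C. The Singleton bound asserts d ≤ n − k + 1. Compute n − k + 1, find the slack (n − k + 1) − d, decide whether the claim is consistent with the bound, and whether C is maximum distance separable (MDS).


Singleton RHS = n − k + 1 = 4, slack = 0, bound satisfied, MDS.

Singleton bound: d ≤ n − k + 1.
Here n = 17, k = 14, so n − k + 1 = 4.
Given d = 4, check d ≤ 4: YES.
Slack = (n − k + 1) − d = 0.
The code is MDS (slack = 0).
Description: the claimed parameters are [17, 14, 4]_16; such a code would be MDS (meets Singleton bound).


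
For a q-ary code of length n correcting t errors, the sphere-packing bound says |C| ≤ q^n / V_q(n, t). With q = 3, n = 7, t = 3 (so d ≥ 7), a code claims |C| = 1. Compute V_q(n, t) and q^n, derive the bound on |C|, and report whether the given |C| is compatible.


V_q(n, t) = 379, q^n = 2187, Hamming bound = 5, |C| = 1 ≤ bound (satisfied).

Step 1: Compute V_q(n, t) = Σ_{j=0}^3 C(n, j) (q−1)^j.
  j = 0: C(7,0)·(2)^0 = 1·1 = 1.
  j = 1: C(7,1)·(2)^1 = 7·2 = 14.
  j = 2: C(7,2)·(2)^2 = 21·4 = 84.
  j = 3: C(7,3)·(2)^3 = 35·8 = 280.
  V_q(n, t) = 1 + 14 + 84 + 280 = 379.
Step 2: q^n = 3^7 = 2187.
Step 3: Hamming bound ⌊q^n / V_q(n,t)⌋ = ⌊2187/379⌋ = 5.
Step 4: Compare |C| = 1 to 5: satisfied.
The claimed |C| lies below the Hamming bound.


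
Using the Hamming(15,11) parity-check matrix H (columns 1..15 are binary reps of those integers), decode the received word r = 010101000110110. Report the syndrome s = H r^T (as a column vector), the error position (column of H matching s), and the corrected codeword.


s = (0, 0, 1, 0)^T, error position = 2, corrected codeword c = 000101000110110

Compute s = H r^T mod 2 one row at a time:
  s_1 = 0 + 0 + 1 + 1 + 0 + 1 + 1 + 0 = 4 ≡ 0 (mod 2).
  s_2 = 1 + 0 + 1 + 0 + 0 + 1 + 1 + 0 = 4 ≡ 0 (mod 2).
  s_3 = 1 + 0 + 1 + 0 + 1 + 1 + 1 + 0 = 5 ≡ 1 (mod 2).
  s_4 = 0 + 0 + 0 + 0 + 0 + 1 + 1 + 0 = 2 ≡ 0 (mod 2).
s = (0, 0, 1, 0)^T — this equals column 2 of H (binary 0010), so error is at position 2.
Correct: flip bit 2 of r = 010101000110110 to get c = 000101000110110.


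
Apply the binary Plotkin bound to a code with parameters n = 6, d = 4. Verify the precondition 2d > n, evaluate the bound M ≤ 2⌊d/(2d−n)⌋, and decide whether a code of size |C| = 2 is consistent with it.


Plotkin bound M ≤ 4; given |C| = 2 ≤ bound (satisfied).

Check applicability: 2d = 8, n = 6.
2d − n = 2 > 0, so Plotkin applies.
Compute d/(2d−n) = 4/2 ≈ 2.0000.
⌊d/(2d−n)⌋ = 2.
Plotkin bound: M ≤ 2·2 = 4.
Given |C| = 2, check: satisfied.
This |C| is below the Plotkin bound.


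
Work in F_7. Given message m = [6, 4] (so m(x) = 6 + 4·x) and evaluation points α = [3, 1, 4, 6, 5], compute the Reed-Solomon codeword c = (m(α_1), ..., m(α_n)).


c = [4, 3, 1, 2, 5]

Message polynomial: m(x) = 6 + 4·x (mod 7).
For each evaluation point α_i, compute m(α_i) mod 7:
  α_1 = 3: Horner steps 4 → 4, so m(3) = 4.
  α_2 = 1: Horner steps 4 → 3, so m(1) = 3.
  α_3 = 4: Horner steps 4 → 1, so m(4) = 1.
  α_4 = 6: Horner steps 4 → 2, so m(6) = 2.
  α_5 = 5: Horner steps 4 → 5, so m(5) = 5.
Codeword c = [4, 3, 1, 2, 5] ∈ F_7^5.


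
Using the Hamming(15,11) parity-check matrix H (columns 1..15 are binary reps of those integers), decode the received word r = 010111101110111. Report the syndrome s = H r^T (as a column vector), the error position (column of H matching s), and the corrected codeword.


s = (0, 1, 1, 0)^T, error position = 6, corrected codeword c = 010110101110111

Compute s = H r^T mod 2 one row at a time:
  s_1 = 0 + 1 + 1 + 1 + 0 + 1 + 1 + 1 = 6 ≡ 0 (mod 2).
  s_2 = 1 + 1 + 1 + 1 + 0 + 1 + 1 + 1 = 7 ≡ 1 (mod 2).
  s_3 = 1 + 0 + 1 + 1 + 1 + 1 + 1 + 1 = 7 ≡ 1 (mod 2).
  s_4 = 0 + 0 + 1 + 1 + 1 + 1 + 1 + 1 = 6 ≡ 0 (mod 2).
s = (0, 1, 1, 0)^T — this equals column 6 of H (binary 0110), so error is at position 6.
Correct: flip bit 6 of r = 010111101110111 to get c = 010110101110111.


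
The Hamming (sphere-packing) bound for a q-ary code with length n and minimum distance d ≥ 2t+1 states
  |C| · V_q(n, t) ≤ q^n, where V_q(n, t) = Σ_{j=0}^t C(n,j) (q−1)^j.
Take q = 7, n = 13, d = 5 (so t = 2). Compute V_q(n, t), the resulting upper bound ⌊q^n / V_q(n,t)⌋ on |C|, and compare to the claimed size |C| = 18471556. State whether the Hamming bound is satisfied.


V_q(n, t) = 2887, q^n = 96889010407, Hamming bound = 33560446, |C| = 18471556 ≤ bound (satisfied).

Step 1: Compute V_q(n, t) = Σ_{j=0}^2 C(n, j) (q−1)^j.
  j = 0: C(13,0)·(6)^0 = 1·1 = 1.
  j = 1: C(13,1)·(6)^1 = 13·6 = 78.
  j = 2: C(13,2)·(6)^2 = 78·36 = 2808.
  V_q(n, t) = 1 + 78 + 2808 = 2887.
Step 2: q^n = 7^13 = 96889010407.
Step 3: Hamming bound ⌊q^n / V_q(n,t)⌋ = ⌊96889010407/2887⌋ = 33560446.
Step 4: Compare |C| = 18471556 to 33560446: satisfied.
The claimed |C| lies below the Hamming bound.


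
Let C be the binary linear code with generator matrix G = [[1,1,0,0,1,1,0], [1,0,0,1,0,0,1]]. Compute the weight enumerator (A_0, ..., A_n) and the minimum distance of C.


Weight distribution: A_0 = 1, A_3 = 1, A_4 = 1, A_5 = 1. Minimum distance d = 3.

Enumerate all 2^2 = 4 messages m ∈ F_2^2.
For each, compute codeword c = mG in F_2^7, then tally its weight.
  m = 00 → c = 0000000, weight = 0.
  m = 10 → c = 1100110, weight = 4.
  m = 01 → c = 1001001, weight = 3.
  m = 11 → c = 0101111, weight = 5.
Tally weights:
  weight 0: 1 codewords.
  weight 3: 1 codewords.
  weight 4: 1 codewords.
  weight 5: 1 codewords.
Minimum distance d = smallest w > 0 with A_w > 0 = 3.
Sanity: Σ A_w = 4 = 2^2 = 4 ✓.


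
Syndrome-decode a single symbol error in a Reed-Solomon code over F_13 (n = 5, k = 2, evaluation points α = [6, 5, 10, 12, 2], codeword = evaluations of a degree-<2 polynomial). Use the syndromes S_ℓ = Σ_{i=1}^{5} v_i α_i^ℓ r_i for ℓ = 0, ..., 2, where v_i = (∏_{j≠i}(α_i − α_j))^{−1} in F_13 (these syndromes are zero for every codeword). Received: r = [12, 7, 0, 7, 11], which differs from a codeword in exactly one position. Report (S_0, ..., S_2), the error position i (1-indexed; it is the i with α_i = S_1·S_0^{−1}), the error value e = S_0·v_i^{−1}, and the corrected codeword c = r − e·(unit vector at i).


S = (8, 1, 5), error at position 2, error magnitude e = 5, c = [12, 2, 0, 7, 11].

Step 1: column multipliers v_i = (∏_{j≠i}(α_i − α_j))^{−1} mod 13.
  i = 1 (α = 6): (6−5)(6−10)(6−12)(6−2) = 1·(−4)·(−6)·4 = 96 ≡ 5, so v_1 = 5^{−1} = 8 (mod 13).
  i = 2 (α = 5): (5−6)(5−10)(5−12)(5−2) = (−1)·(−5)·(−7)·3 = −105 ≡ 12, so v_2 = 12^{−1} = 12 (mod 13).
  i = 3 (α = 10): (10−6)(10−5)(10−12)(10−2) = 4·5·(−2)·8 = −320 ≡ 5, so v_3 = 5^{−1} = 8 (mod 13).
  i = 4 (α = 12): (12−6)(12−5)(12−10)(12−2) = 6·7·2·10 = 840 ≡ 8, so v_4 = 8^{−1} = 5 (mod 13).
  i = 5 (α = 2): (2−6)(2−5)(2−10)(2−12) = (−4)·(−3)·(−8)·(−10) = 960 ≡ 11, so v_5 = 11^{−1} = 6 (mod 13).
  v = [8, 12, 8, 5, 6].
Step 2: syndromes of r = [12, 7, 0, 7, 11] (all sums mod 13).
  S_0 = Σ v_i r_i = 8·12 + 12·7 + 8·0 + 5·7 + 6·11 = 281 ≡ 8.
  S_1 = Σ v_i α_i r_i = 8·6·12 + 12·5·7 + 8·10·0 + 5·12·7 + 6·2·11 = 1548 ≡ 1.
  α_i^2 mod 13 = [10, 12, 9, 1, 4].
  S_2 = Σ v_i α_i^2 r_i = 8·10·12 + 12·12·7 + 8·9·0 + 5·1·7 + 6·4·11 = 2267 ≡ 5.
  S = (8, 1, 5) ≠ 0, so r is not a codeword (an error is present).
Step 3: locate the error. For a single error e at position i, S_ℓ = v_i·e·α_i^ℓ, so α_err = S_1/S_0.
  S_0^{−1} = 8^{−1} = 5 (mod 13), so α_err = 1·5 = 5 ≡ 5 = α_2. Error position i = 2.
  Consistency check: S_2/S_1 = 5·1 = 5 ≡ 5 = α_err ✓ (single-error assumption holds).
Step 4: error magnitude e = S_0/v_2 = S_0·∏_{j≠2}(α_2 − α_j) = 8·12 = 96 ≡ 5 (mod 13).
Step 5: correct position 2: c_2 = r_2 − e = 7 − 5 ≡ 2 (mod 13). Hence c = [12, 2, 0, 7, 11].
  Check: interpolating c through the α_i gives m(x) = 4 + 10·x (degree < 2) with m(α_i) = c_i for every i, so c is indeed a codeword.


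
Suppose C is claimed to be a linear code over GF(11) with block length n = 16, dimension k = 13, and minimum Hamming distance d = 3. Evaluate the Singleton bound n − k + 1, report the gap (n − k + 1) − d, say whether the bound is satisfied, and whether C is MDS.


Singleton RHS = n − k + 1 = 4, slack = 1, bound satisfied, not MDS.

Singleton bound: d ≤ n − k + 1.
Here n = 16, k = 13, so n − k + 1 = 4.
Given d = 3, check d ≤ 4: YES.
Slack = (n − k + 1) − d = 1.
The code is NOT MDS (slack = 1 > 0).
Description: the claimed parameters are [16, 13, 3]_11; such a code would be non-MDS.


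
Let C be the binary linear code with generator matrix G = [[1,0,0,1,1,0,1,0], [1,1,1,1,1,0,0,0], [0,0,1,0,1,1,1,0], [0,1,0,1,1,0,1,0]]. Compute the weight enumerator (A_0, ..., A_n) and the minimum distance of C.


Weight distribution: A_0 = 1, A_2 = 1, A_3 = 6, A_4 = 5, A_5 = 2, A_6 = 1. Minimum distance d = 2.

Enumerate all 2^4 = 16 messages m ∈ F_2^4.
For each, compute codeword c = mG in F_2^8, then tally its weight.
  m = 0000 → c = 00000000, weight = 0.
  m = 1000 → c = 10011010, weight = 4.
  m = 0100 → c = 11111000, weight = 5.
  m = 1100 → c = 01100010, weight = 3.
  m = 0010 → c = 00101110, weight = 4.
  m = 1010 → c = 10110100, weight = 4.
  m = 0110 → c = 11010110, weight = 5.
  m = 1110 → c = 01001100, weight = 3.
  m = 0001 → c = 01011010, weight = 4.
  m = 1001 → c = 11000000, weight = 2.
  m = 0101 → c = 10100010, weight = 3.
  m = 1101 → c = 00111000, weight = 3.
  m = 0011 → c = 01110100, weight = 4.
  m = 1011 → c = 11101110, weight = 6.
  m = 0111 → c = 10001100, weight = 3.
  m = 1111 → c = 00010110, weight = 3.
Tally weights:
  weight 0: 1 codewords.
  weight 2: 1 codewords.
  weight 3: 6 codewords.
  weight 4: 5 codewords.
  weight 5: 2 codewords.
  weight 6: 1 codewords.
Minimum distance d = smallest w > 0 with A_w > 0 = 2.
Sanity: Σ A_w = 16 = 2^4 = 16 ✓.


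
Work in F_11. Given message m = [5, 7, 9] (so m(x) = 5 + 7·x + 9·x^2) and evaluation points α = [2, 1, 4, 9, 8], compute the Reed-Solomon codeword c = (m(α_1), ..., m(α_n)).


c = [0, 10, 1, 5, 10]

Message polynomial: m(x) = 5 + 7·x + 9·x^2 (mod 11).
For each evaluation point α_i, compute m(α_i) mod 11:
  α_1 = 2: Horner steps 9 → 3 → 0, so m(2) = 0.
  α_2 = 1: Horner steps 9 → 5 → 10, so m(1) = 10.
  α_3 = 4: Horner steps 9 → 10 → 1, so m(4) = 1.
  α_4 = 9: Horner steps 9 → 0 → 5, so m(9) = 5.
  α_5 = 8: Horner steps 9 → 2 → 10, so m(8) = 10.
Codeword c = [0, 10, 1, 5, 10] ∈ F_11^5.


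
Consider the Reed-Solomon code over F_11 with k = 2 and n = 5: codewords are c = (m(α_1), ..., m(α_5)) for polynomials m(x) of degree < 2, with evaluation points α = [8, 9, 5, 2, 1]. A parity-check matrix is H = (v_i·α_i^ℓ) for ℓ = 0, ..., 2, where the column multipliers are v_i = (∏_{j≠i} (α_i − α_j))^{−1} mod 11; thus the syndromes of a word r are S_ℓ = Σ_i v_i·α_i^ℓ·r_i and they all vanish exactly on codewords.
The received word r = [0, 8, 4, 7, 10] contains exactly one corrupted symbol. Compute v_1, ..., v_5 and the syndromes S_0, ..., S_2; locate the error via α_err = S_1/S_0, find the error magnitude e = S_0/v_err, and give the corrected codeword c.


S = (6, 8, 7), error at position 3, error magnitude e = 6, c = [0, 8, 9, 7, 10].

Step 1: column multipliers v_i = (∏_{j≠i}(α_i − α_j))^{−1} mod 11.
  i = 1 (α = 8): (8−9)(8−5)(8−2)(8−1) = (−1)·3·6·7 = −126 ≡ 6, so v_1 = 6^{−1} = 2 (mod 11).
  i = 2 (α = 9): (9−8)(9−5)(9−2)(9−1) = 1·4·7·8 = 224 ≡ 4, so v_2 = 4^{−1} = 3 (mod 11).
  i = 3 (α = 5): (5−8)(5−9)(5−2)(5−1) = (−3)·(−4)·3·4 = 144 ≡ 1, so v_3 = 1^{−1} = 1 (mod 11).
  i = 4 (α = 2): (2−8)(2−9)(2−5)(2−1) = (−6)·(−7)·(−3)·1 = −126 ≡ 6, so v_4 = 6^{−1} = 2 (mod 11).
  i = 5 (α = 1): (1−8)(1−9)(1−5)(1−2) = (−7)·(−8)·(−4)·(−1) = 224 ≡ 4, so v_5 = 4^{−1} = 3 (mod 11).
  v = [2, 3, 1, 2, 3].
Step 2: syndromes of r = [0, 8, 4, 7, 10] (all sums mod 11).
  S_0 = Σ v_i r_i = 2·0 + 3·8 + 1·4 + 2·7 + 3·10 = 72 ≡ 6.
  S_1 = Σ v_i α_i r_i = 2·8·0 + 3·9·8 + 1·5·4 + 2·2·7 + 3·1·10 = 294 ≡ 8.
  α_i^2 mod 11 = [9, 4, 3, 4, 1].
  S_2 = Σ v_i α_i^2 r_i = 2·9·0 + 3·4·8 + 1·3·4 + 2·4·7 + 3·1·10 = 194 ≡ 7.
  S = (6, 8, 7) ≠ 0, so r is not a codeword (an error is present).
Step 3: locate the error. For a single error e at position i, S_ℓ = v_i·e·α_i^ℓ, so α_err = S_1/S_0.
  S_0^{−1} = 6^{−1} = 2 (mod 11), so α_err = 8·2 = 16 ≡ 5 = α_3. Error position i = 3.
  Consistency check: S_2/S_1 = 7·7 = 49 ≡ 5 = α_err ✓ (single-error assumption holds).
Step 4: error magnitude e = S_0/v_3 = S_0·∏_{j≠3}(α_3 − α_j) = 6·1 = 6 ≡ 6 (mod 11).
Step 5: correct position 3: c_3 = r_3 − e = 4 − 6 ≡ 9 (mod 11). Hence c = [0, 8, 9, 7, 10].
  Check: interpolating c through the α_i gives m(x) = 2 + 8·x (degree < 2) with m(α_i) = c_i for every i, so c is indeed a codeword.


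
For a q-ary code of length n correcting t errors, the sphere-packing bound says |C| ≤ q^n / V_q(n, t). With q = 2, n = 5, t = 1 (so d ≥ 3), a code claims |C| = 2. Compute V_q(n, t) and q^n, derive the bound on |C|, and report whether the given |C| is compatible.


V_q(n, t) = 6, q^n = 32, Hamming bound = 5, |C| = 2 ≤ bound (satisfied).

Step 1: Compute V_q(n, t) = Σ_{j=0}^1 C(n, j) (q−1)^j.
  j = 0: C(5,0)·(1)^0 = 1·1 = 1.
  j = 1: C(5,1)·(1)^1 = 5·1 = 5.
  V_q(n, t) = 1 + 5 = 6.
Step 2: q^n = 2^5 = 32.
Step 3: Hamming bound ⌊q^n / V_q(n,t)⌋ = ⌊32/6⌋ = 5.
Step 4: Compare |C| = 2 to 5: satisfied.
The claimed |C| lies below the Hamming bound.


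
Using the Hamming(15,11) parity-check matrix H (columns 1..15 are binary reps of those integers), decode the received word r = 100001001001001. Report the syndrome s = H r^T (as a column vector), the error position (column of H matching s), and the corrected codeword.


s = (1, 1, 0, 1)^T, error position = 13, corrected codeword c = 100001001001101

Compute s = H r^T mod 2 one row at a time:
  s_1 = 0 + 1 + 0 + 0 + 1 + 0 + 0 + 1 = 3 ≡ 1 (mod 2).
  s_2 = 0 + 0 + 1 + 0 + 1 + 0 + 0 + 1 = 3 ≡ 1 (mod 2).
  s_3 = 0 + 0 + 1 + 0 + 0 + 0 + 0 + 1 = 2 ≡ 0 (mod 2).
  s_4 = 1 + 0 + 0 + 0 + 1 + 0 + 0 + 1 = 3 ≡ 1 (mod 2).
s = (1, 1, 0, 1)^T — this equals column 13 of H (binary 1101), so error is at position 13.
Correct: flip bit 13 of r = 100001001001001 to get c = 100001001001101.


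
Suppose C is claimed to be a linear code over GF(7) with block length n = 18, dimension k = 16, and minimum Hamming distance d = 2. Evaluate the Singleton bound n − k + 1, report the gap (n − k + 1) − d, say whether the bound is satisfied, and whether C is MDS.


Singleton RHS = n − k + 1 = 3, slack = 1, bound satisfied, not MDS.

Singleton bound: d ≤ n − k + 1.
Here n = 18, k = 16, so n − k + 1 = 3.
Given d = 2, check d ≤ 3: YES.
Slack = (n − k + 1) − d = 1.
The code is NOT MDS (slack = 1 > 0).
Description: the claimed parameters are [18, 16, 2]_7; such a code would be non-MDS.


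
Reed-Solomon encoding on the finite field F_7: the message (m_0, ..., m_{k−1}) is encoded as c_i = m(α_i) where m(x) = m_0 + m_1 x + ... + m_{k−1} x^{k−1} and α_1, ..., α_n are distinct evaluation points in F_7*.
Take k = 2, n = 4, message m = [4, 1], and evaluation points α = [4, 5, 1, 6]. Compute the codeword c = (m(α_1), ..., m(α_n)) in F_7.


c = [1, 2, 5, 3]

Message polynomial: m(x) = 4 + 1·x (mod 7).
For each evaluation point α_i, compute m(α_i) mod 7:
  α_1 = 4: Horner steps 1 → 1, so m(4) = 1.
  α_2 = 5: Horner steps 1 → 2, so m(5) = 2.
  α_3 = 1: Horner steps 1 → 5, so m(1) = 5.
  α_4 = 6: Horner steps 1 → 3, so m(6) = 3.
Codeword c = [1, 2, 5, 3] ∈ F_7^4.


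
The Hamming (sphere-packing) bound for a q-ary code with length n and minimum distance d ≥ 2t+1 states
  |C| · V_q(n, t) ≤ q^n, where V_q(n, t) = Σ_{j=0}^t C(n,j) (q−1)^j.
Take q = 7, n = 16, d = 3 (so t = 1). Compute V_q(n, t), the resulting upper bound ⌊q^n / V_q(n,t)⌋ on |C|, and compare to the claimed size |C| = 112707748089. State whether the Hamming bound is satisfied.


V_q(n, t) = 97, q^n = 33232930569601, Hamming bound = 342607531645, |C| = 112707748089 ≤ bound (satisfied).

Step 1: Compute V_q(n, t) = Σ_{j=0}^1 C(n, j) (q−1)^j.
  j = 0: C(16,0)·(6)^0 = 1·1 = 1.
  j = 1: C(16,1)·(6)^1 = 16·6 = 96.
  V_q(n, t) = 1 + 96 = 97.
Step 2: q^n = 7^16 = 33232930569601.
Step 3: Hamming bound ⌊q^n / V_q(n,t)⌋ = ⌊33232930569601/97⌋ = 342607531645.
Step 4: Compare |C| = 112707748089 to 342607531645: satisfied.
The claimed |C| lies below the Hamming bound.


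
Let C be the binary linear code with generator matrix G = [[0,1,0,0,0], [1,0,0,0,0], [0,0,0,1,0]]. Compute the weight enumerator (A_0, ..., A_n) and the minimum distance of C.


Weight distribution: A_0 = 1, A_1 = 3, A_2 = 3, A_3 = 1. Minimum distance d = 1.

Enumerate all 2^3 = 8 messages m ∈ F_2^3.
For each, compute codeword c = mG in F_2^5, then tally its weight.
  m = 000 → c = 00000, weight = 0.
  m = 100 → c = 01000, weight = 1.
  m = 010 → c = 10000, weight = 1.
  m = 110 → c = 11000, weight = 2.
  m = 001 → c = 00010, weight = 1.
  m = 101 → c = 01010, weight = 2.
  m = 011 → c = 10010, weight = 2.
  m = 111 → c = 11010, weight = 3.
Tally weights:
  weight 0: 1 codewords.
  weight 1: 3 codewords.
  weight 2: 3 codewords.
  weight 3: 1 codewords.
Minimum distance d = smallest w > 0 with A_w > 0 = 1.
Sanity: Σ A_w = 8 = 2^3 = 8 ✓.


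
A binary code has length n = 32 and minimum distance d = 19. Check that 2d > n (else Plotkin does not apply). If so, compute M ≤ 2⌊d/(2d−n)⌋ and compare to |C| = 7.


Plotkin bound M ≤ 6; given |C| = 7 > bound (violated).

Check applicability: 2d = 38, n = 32.
2d − n = 6 > 0, so Plotkin applies.
Compute d/(2d−n) = 19/6 ≈ 3.1667.
⌊d/(2d−n)⌋ = 3.
Plotkin bound: M ≤ 2·3 = 6.
Given |C| = 7, check: VIOLATED.
This |C| is above the Plotkin bound, so no binary code with n = 32, d = 19 and 7 codewords exists.


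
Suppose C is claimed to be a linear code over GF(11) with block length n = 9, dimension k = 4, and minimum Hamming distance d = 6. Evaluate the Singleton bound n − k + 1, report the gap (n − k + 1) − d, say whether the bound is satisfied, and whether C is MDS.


Singleton RHS = n − k + 1 = 6, slack = 0, bound satisfied, MDS.

Singleton bound: d ≤ n − k + 1.
Here n = 9, k = 4, so n − k + 1 = 6.
Given d = 6, check d ≤ 6: YES.
Slack = (n − k + 1) − d = 0.
The code is MDS (slack = 0).
Description: the claimed parameters are [9, 4, 6]_11; such a code would be MDS (meets Singleton bound).


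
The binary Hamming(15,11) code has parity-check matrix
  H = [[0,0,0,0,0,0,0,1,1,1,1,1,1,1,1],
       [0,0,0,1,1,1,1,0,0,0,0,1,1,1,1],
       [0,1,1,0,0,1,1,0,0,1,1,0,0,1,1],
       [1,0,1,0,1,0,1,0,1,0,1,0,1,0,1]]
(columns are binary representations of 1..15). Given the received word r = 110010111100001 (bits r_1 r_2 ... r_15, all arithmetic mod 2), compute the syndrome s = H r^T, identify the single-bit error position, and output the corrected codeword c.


s = (0, 1, 0, 1)^T, error position = 5, corrected codeword c = 110000111100001

Compute s = H r^T mod 2 one row at a time:
  s_1 = 1 + 1 + 1 + 0 + 0 + 0 + 0 + 1 = 4 ≡ 0 (mod 2).
  s_2 = 0 + 1 + 0 + 1 + 0 + 0 + 0 + 1 = 3 ≡ 1 (mod 2).
  s_3 = 1 + 0 + 0 + 1 + 1 + 0 + 0 + 1 = 4 ≡ 0 (mod 2).
  s_4 = 1 + 0 + 1 + 1 + 1 + 0 + 0 + 1 = 5 ≡ 1 (mod 2).
s = (0, 1, 0, 1)^T — this equals column 5 of H (binary 0101), so error is at position 5.
Correct: flip bit 5 of r = 110010111100001 to get c = 110000111100001.


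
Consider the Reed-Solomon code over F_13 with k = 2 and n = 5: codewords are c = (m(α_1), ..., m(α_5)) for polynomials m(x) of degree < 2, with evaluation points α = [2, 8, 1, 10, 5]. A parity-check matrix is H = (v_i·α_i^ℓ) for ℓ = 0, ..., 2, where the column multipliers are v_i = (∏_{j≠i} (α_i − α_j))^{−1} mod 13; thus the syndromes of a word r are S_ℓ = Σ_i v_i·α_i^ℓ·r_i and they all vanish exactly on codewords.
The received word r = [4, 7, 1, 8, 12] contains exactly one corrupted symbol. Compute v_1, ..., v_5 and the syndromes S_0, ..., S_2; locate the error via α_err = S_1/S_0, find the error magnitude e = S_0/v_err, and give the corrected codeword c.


S = (6, 6, 6), error at position 3, error magnitude e = 4, c = [4, 7, 10, 8, 12].

Step 1: column multipliers v_i = (∏_{j≠i}(α_i − α_j))^{−1} mod 13.
  i = 1 (α = 2): (2−8)(2−1)(2−10)(2−5) = (−6)·1·(−8)·(−3) = −144 ≡ 12, so v_1 = 12^{−1} = 12 (mod 13).
  i = 2 (α = 8): (8−2)(8−1)(8−10)(8−5) = 6·7·(−2)·3 = −252 ≡ 8, so v_2 = 8^{−1} = 5 (mod 13).
  i = 3 (α = 1): (1−2)(1−8)(1−10)(1−5) = (−1)·(−7)·(−9)·(−4) = 252 ≡ 5, so v_3 = 5^{−1} = 8 (mod 13).
  i = 4 (α = 10): (10−2)(10−8)(10−1)(10−5) = 8·2·9·5 = 720 ≡ 5, so v_4 = 5^{−1} = 8 (mod 13).
  i = 5 (α = 5): (5−2)(5−8)(5−1)(5−10) = 3·(−3)·4·(−5) = 180 ≡ 11, so v_5 = 11^{−1} = 6 (mod 13).
  v = [12, 5, 8, 8, 6].
Step 2: syndromes of r = [4, 7, 1, 8, 12] (all sums mod 13).
  S_0 = Σ v_i r_i = 12·4 + 5·7 + 8·1 + 8·8 + 6·12 = 227 ≡ 6.
  S_1 = Σ v_i α_i r_i = 12·2·4 + 5·8·7 + 8·1·1 + 8·10·8 + 6·5·12 = 1384 ≡ 6.
  α_i^2 mod 13 = [4, 12, 1, 9, 12].
  S_2 = Σ v_i α_i^2 r_i = 12·4·4 + 5·12·7 + 8·1·1 + 8·9·8 + 6·12·12 = 2060 ≡ 6.
  S = (6, 6, 6) ≠ 0, so r is not a codeword (an error is present).
Step 3: locate the error. For a single error e at position i, S_ℓ = v_i·e·α_i^ℓ, so α_err = S_1/S_0.
  S_0^{−1} = 6^{−1} = 11 (mod 13), so α_err = 6·11 = 66 ≡ 1 = α_3. Error position i = 3.
  Consistency check: S_2/S_1 = 6·11 = 66 ≡ 1 = α_err ✓ (single-error assumption holds).
Step 4: error magnitude e = S_0/v_3 = S_0·∏_{j≠3}(α_3 − α_j) = 6·5 = 30 ≡ 4 (mod 13).
Step 5: correct position 3: c_3 = r_3 − e = 1 − 4 ≡ 10 (mod 13). Hence c = [4, 7, 10, 8, 12].
  Check: interpolating c through the α_i gives m(x) = 3 + 7·x (degree < 2) with m(α_i) = c_i for every i, so c is indeed a codeword.


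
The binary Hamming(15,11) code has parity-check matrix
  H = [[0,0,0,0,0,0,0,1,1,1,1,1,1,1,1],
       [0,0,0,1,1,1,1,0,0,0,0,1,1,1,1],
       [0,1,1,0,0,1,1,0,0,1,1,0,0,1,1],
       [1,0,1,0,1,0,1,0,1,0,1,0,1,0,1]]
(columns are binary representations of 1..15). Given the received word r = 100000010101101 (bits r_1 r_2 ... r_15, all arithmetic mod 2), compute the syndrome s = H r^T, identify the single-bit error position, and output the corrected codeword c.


s = (1, 1, 0, 1)^T, error position = 13, corrected codeword c = 100000010101001

Compute s = H r^T mod 2 one row at a time:
  s_1 = 1 + 0 + 1 + 0 + 1 + 1 + 0 + 1 = 5 ≡ 1 (mod 2).
  s_2 = 0 + 0 + 0 + 0 + 1 + 1 + 0 + 1 = 3 ≡ 1 (mod 2).
  s_3 = 0 + 0 + 0 + 0 + 1 + 0 + 0 + 1 = 2 ≡ 0 (mod 2).
  s_4 = 1 + 0 + 0 + 0 + 0 + 0 + 1 + 1 = 3 ≡ 1 (mod 2).
s = (1, 1, 0, 1)^T — this equals column 13 of H (binary 1101), so error is at position 13.
Correct: flip bit 13 of r = 100000010101101 to get c = 100000010101001.


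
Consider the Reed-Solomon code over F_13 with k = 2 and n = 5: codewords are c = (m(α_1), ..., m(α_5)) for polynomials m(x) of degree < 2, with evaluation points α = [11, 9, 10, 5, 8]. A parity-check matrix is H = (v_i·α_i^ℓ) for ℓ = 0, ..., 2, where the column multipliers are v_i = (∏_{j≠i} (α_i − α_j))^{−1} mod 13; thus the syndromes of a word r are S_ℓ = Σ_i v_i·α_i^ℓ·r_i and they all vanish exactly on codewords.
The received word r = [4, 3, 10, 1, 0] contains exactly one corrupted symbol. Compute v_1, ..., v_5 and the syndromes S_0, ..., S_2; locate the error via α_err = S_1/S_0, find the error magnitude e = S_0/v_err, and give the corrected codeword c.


S = (7, 4, 6), error at position 5, error magnitude e = 4, c = [4, 3, 10, 1, 9].

Step 1: column multipliers v_i = (∏_{j≠i}(α_i − α_j))^{−1} mod 13.
  i = 1 (α = 11): (11−9)(11−10)(11−5)(11−8) = 2·1·6·3 = 36 ≡ 10, so v_1 = 10^{−1} = 4 (mod 13).
  i = 2 (α = 9): (9−11)(9−10)(9−5)(9−8) = (−2)·(−1)·4·1 = 8 ≡ 8, so v_2 = 8^{−1} = 5 (mod 13).
  i = 3 (α = 10): (10−11)(10−9)(10−5)(10−8) = (−1)·1·5·2 = −10 ≡ 3, so v_3 = 3^{−1} = 9 (mod 13).
  i = 4 (α = 5): (5−11)(5−9)(5−10)(5−8) = (−6)·(−4)·(−5)·(−3) = 360 ≡ 9, so v_4 = 9^{−1} = 3 (mod 13).
  i = 5 (α = 8): (8−11)(8−9)(8−10)(8−5) = (−3)·(−1)·(−2)·3 = −18 ≡ 8, so v_5 = 8^{−1} = 5 (mod 13).
  v = [4, 5, 9, 3, 5].
Step 2: syndromes of r = [4, 3, 10, 1, 0] (all sums mod 13).
  S_0 = Σ v_i r_i = 4·4 + 5·3 + 9·10 + 3·1 + 5·0 = 124 ≡ 7.
  S_1 = Σ v_i α_i r_i = 4·11·4 + 5·9·3 + 9·10·10 + 3·5·1 + 5·8·0 = 1226 ≡ 4.
  α_i^2 mod 13 = [4, 3, 9, 12, 12].
  S_2 = Σ v_i α_i^2 r_i = 4·4·4 + 5·3·3 + 9·9·10 + 3·12·1 + 5·12·0 = 955 ≡ 6.
  S = (7, 4, 6) ≠ 0, so r is not a codeword (an error is present).
Step 3: locate the error. For a single error e at position i, S_ℓ = v_i·e·α_i^ℓ, so α_err = S_1/S_0.
  S_0^{−1} = 7^{−1} = 2 (mod 13), so α_err = 4·2 = 8 ≡ 8 = α_5. Error position i = 5.
  Consistency check: S_2/S_1 = 6·10 = 60 ≡ 8 = α_err ✓ (single-error assumption holds).
Step 4: error magnitude e = S_0/v_5 = S_0·∏_{j≠5}(α_5 − α_j) = 7·8 = 56 ≡ 4 (mod 13).
Step 5: correct position 5: c_5 = r_5 − e = 0 − 4 ≡ 9 (mod 13). Hence c = [4, 3, 10, 1, 9].
  Check: interpolating c through the α_i gives m(x) = 5 + 7·x (degree < 2) with m(α_i) = c_i for every i, so c is indeed a codeword.


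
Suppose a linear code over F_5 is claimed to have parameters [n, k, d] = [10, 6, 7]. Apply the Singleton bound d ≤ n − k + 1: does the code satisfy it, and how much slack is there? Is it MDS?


Singleton RHS = n − k + 1 = 5, slack = -2, bound violated (no such code; not MDS).

Singleton bound: d ≤ n − k + 1.
Here n = 10, k = 6, so n − k + 1 = 5.
Given d = 7, check d ≤ 5: NO.
Slack = (n − k + 1) − d = -2.
The slack is negative: d = 7 exceeds n − k + 1 = 5 by 2, so the Singleton bound is violated and no linear [10, 6, 7]_5 code can exist. In particular it is not MDS (MDS requires d = n − k + 1 exactly).
Description: the claimed parameters are [10, 6, 7]_5; such a code would be impossible (violates the Singleton bound).


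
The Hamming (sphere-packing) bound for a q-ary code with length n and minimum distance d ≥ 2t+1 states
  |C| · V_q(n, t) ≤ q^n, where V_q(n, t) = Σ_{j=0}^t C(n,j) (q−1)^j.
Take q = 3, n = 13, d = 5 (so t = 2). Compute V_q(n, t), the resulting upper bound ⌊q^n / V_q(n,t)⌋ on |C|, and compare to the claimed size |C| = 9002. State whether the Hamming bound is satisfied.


V_q(n, t) = 339, q^n = 1594323, Hamming bound = 4703, |C| = 9002 > bound (violated).

Step 1: Compute V_q(n, t) = Σ_{j=0}^2 C(n, j) (q−1)^j.
  j = 0: C(13,0)·(2)^0 = 1·1 = 1.
  j = 1: C(13,1)·(2)^1 = 13·2 = 26.
  j = 2: C(13,2)·(2)^2 = 78·4 = 312.
  V_q(n, t) = 1 + 26 + 312 = 339.
Step 2: q^n = 3^13 = 1594323.
Step 3: Hamming bound ⌊q^n / V_q(n,t)⌋ = ⌊1594323/339⌋ = 4703.
Step 4: Compare |C| = 9002 to 4703: violated.
The claimed |C| lies above the Hamming bound, so no 3-ary code of length 13 with d ≥ 5 can have 9002 codewords.


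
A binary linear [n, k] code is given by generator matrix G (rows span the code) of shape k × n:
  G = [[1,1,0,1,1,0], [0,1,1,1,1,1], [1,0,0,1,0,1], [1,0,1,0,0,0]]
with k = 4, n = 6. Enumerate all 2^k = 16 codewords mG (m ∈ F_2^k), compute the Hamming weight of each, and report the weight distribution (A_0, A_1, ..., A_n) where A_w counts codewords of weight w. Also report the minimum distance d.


Weight distribution: A_0 = 1, A_1 = 1, A_2 = 4, A_3 = 4, A_4 = 3, A_5 = 3. Minimum distance d = 1.

Enumerate all 2^4 = 16 messages m ∈ F_2^4.
For each, compute codeword c = mG in F_2^6, then tally its weight.
  m = 0000 → c = 000000, weight = 0.
  m = 1000 → c = 110110, weight = 4.
  m = 0100 → c = 011111, weight = 5.
  m = 1100 → c = 101001, weight = 3.
  m = 0010 → c = 100101, weight = 3.
  m = 1010 → c = 010011, weight = 3.
  m = 0110 → c = 111010, weight = 4.
  m = 1110 → c = 001100, weight = 2.
  m = 0001 → c = 101000, weight = 2.
  m = 1001 → c = 011110, weight = 4.
  m = 0101 → c = 110111, weight = 5.
  m = 1101 → c = 000001, weight = 1.
  m = 0011 → c = 001101, weight = 3.
  m = 1011 → c = 111011, weight = 5.
  m = 0111 → c = 010010, weight = 2.
  m = 1111 → c = 100100, weight = 2.
Tally weights:
  weight 0: 1 codewords.
  weight 1: 1 codewords.
  weight 2: 4 codewords.
  weight 3: 4 codewords.
  weight 4: 3 codewords.
  weight 5: 3 codewords.
Minimum distance d = smallest w > 0 with A_w > 0 = 1.
Sanity: Σ A_w = 16 = 2^4 = 16 ✓.


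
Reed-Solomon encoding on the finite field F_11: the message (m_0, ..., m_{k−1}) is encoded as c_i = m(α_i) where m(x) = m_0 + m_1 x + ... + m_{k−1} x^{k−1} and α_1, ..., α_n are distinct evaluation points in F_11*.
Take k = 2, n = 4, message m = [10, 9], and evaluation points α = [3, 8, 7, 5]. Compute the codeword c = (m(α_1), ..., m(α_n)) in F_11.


c = [4, 5, 7, 0]

Message polynomial: m(x) = 10 + 9·x (mod 11).
For each evaluation point α_i, compute m(α_i) mod 11:
  α_1 = 3: Horner steps 9 → 4, so m(3) = 4.
  α_2 = 8: Horner steps 9 → 5, so m(8) = 5.
  α_3 = 7: Horner steps 9 → 7, so m(7) = 7.
  α_4 = 5: Horner steps 9 → 0, so m(5) = 0.
Codeword c = [4, 5, 7, 0] ∈ F_11^4.


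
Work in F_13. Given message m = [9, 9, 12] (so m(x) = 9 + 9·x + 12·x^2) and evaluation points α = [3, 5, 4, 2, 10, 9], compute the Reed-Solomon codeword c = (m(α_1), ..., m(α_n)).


c = [1, 3, 3, 10, 12, 9]

Message polynomial: m(x) = 9 + 9·x + 12·x^2 (mod 13).
For each evaluation point α_i, compute m(α_i) mod 13:
  α_1 = 3: Horner steps 12 → 6 → 1, so m(3) = 1.
  α_2 = 5: Horner steps 12 → 4 → 3, so m(5) = 3.
  α_3 = 4: Horner steps 12 → 5 → 3, so m(4) = 3.
  α_4 = 2: Horner steps 12 → 7 → 10, so m(2) = 10.
  α_5 = 10: Horner steps 12 → 12 → 12, so m(10) = 12.
  α_6 = 9: Horner steps 12 → 0 → 9, so m(9) = 9.
Codeword c = [1, 3, 3, 10, 12, 9] ∈ F_13^6.


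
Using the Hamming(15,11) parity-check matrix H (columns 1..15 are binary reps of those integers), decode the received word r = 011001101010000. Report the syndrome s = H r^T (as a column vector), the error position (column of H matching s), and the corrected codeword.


s = (0, 0, 1, 0)^T, error position = 2, corrected codeword c = 001001101010000

Compute s = H r^T mod 2 one row at a time:
  s_1 = 0 + 1 + 0 + 1 + 0 + 0 + 0 + 0 = 2 ≡ 0 (mod 2).
  s_2 = 0 + 0 + 1 + 1 + 0 + 0 + 0 + 0 = 2 ≡ 0 (mod 2).
  s_3 = 1 + 1 + 1 + 1 + 0 + 1 + 0 + 0 = 5 ≡ 1 (mod 2).
  s_4 = 0 + 1 + 0 + 1 + 1 + 1 + 0 + 0 = 4 ≡ 0 (mod 2).
s = (0, 0, 1, 0)^T — this equals column 2 of H (binary 0010), so error is at position 2.
Correct: flip bit 2 of r = 011001101010000 to get c = 001001101010000.


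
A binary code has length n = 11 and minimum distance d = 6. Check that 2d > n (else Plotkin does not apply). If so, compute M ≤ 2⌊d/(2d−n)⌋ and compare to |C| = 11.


Plotkin bound M ≤ 12; given |C| = 11 ≤ bound (satisfied).

Check applicability: 2d = 12, n = 11.
2d − n = 1 > 0, so Plotkin applies.
Compute d/(2d−n) = 6/1 ≈ 6.0000.
⌊d/(2d−n)⌋ = 6.
Plotkin bound: M ≤ 2·6 = 12.
Given |C| = 11, check: satisfied.
This |C| is below the Plotkin bound.


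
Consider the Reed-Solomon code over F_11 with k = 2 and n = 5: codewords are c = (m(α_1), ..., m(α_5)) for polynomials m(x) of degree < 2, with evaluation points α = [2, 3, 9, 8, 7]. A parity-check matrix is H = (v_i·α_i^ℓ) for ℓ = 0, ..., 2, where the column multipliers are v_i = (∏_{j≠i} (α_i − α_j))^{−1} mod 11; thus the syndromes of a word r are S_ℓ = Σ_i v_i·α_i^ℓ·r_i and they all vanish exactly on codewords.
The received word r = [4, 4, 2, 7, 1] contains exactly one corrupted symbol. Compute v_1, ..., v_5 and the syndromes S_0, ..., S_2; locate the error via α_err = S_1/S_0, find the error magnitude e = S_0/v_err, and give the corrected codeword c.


S = (5, 4, 1), error at position 2, error magnitude e = 5, c = [4, 10, 2, 7, 1].

Step 1: column multipliers v_i = (∏_{j≠i}(α_i − α_j))^{−1} mod 11.
  i = 1 (α = 2): (2−3)(2−9)(2−8)(2−7) = (−1)·(−7)·(−6)·(−5) = 210 ≡ 1, so v_1 = 1^{−1} = 1 (mod 11).
  i = 2 (α = 3): (3−2)(3−9)(3−8)(3−7) = 1·(−6)·(−5)·(−4) = −120 ≡ 1, so v_2 = 1^{−1} = 1 (mod 11).
  i = 3 (α = 9): (9−2)(9−3)(9−8)(9−7) = 7·6·1·2 = 84 ≡ 7, so v_3 = 7^{−1} = 8 (mod 11).
  i = 4 (α = 8): (8−2)(8−3)(8−9)(8−7) = 6·5·(−1)·1 = −30 ≡ 3, so v_4 = 3^{−1} = 4 (mod 11).
  i = 5 (α = 7): (7−2)(7−3)(7−9)(7−8) = 5·4·(−2)·(−1) = 40 ≡ 7, so v_5 = 7^{−1} = 8 (mod 11).
  v = [1, 1, 8, 4, 8].
Step 2: syndromes of r = [4, 4, 2, 7, 1] (all sums mod 11).
  S_0 = Σ v_i r_i = 1·4 + 1·4 + 8·2 + 4·7 + 8·1 = 60 ≡ 5.
  S_1 = Σ v_i α_i r_i = 1·2·4 + 1·3·4 + 8·9·2 + 4·8·7 + 8·7·1 = 444 ≡ 4.
  α_i^2 mod 11 = [4, 9, 4, 9, 5].
  S_2 = Σ v_i α_i^2 r_i = 1·4·4 + 1·9·4 + 8·4·2 + 4·9·7 + 8·5·1 = 408 ≡ 1.
  S = (5, 4, 1) ≠ 0, so r is not a codeword (an error is present).
Step 3: locate the error. For a single error e at position i, S_ℓ = v_i·e·α_i^ℓ, so α_err = S_1/S_0.
  S_0^{−1} = 5^{−1} = 9 (mod 11), so α_err = 4·9 = 36 ≡ 3 = α_2. Error position i = 2.
  Consistency check: S_2/S_1 = 1·3 = 3 ≡ 3 = α_err ✓ (single-error assumption holds).
Step 4: error magnitude e = S_0/v_2 = S_0·∏_{j≠2}(α_2 − α_j) = 5·1 = 5 ≡ 5 (mod 11).
Step 5: correct position 2: c_2 = r_2 − e = 4 − 5 ≡ 10 (mod 11). Hence c = [4, 10, 2, 7, 1].
  Check: interpolating c through the α_i gives m(x) = 3 + 6·x (degree < 2) with m(α_i) = c_i for every i, so c is indeed a codeword.


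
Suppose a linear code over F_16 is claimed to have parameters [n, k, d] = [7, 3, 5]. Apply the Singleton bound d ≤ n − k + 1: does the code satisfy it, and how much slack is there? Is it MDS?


Singleton RHS = n − k + 1 = 5, slack = 0, bound satisfied, MDS.

Singleton bound: d ≤ n − k + 1.
Here n = 7, k = 3, so n − k + 1 = 5.
Given d = 5, check d ≤ 5: YES.
Slack = (n − k + 1) − d = 0.
The code is MDS (slack = 0).
Description: the claimed parameters are [7, 3, 5]_16; such a code would be MDS (meets Singleton bound).


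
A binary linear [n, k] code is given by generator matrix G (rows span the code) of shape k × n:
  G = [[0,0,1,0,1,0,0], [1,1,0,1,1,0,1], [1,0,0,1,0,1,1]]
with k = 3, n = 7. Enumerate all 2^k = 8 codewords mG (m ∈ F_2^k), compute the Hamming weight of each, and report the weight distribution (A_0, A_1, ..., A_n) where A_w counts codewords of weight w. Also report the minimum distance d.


Weight distribution: A_0 = 1, A_2 = 1, A_3 = 2, A_4 = 1, A_5 = 2, A_6 = 1. Minimum distance d = 2.

Enumerate all 2^3 = 8 messages m ∈ F_2^3.
For each, compute codeword c = mG in F_2^7, then tally its weight.
  m = 000 → c = 0000000, weight = 0.
  m = 100 → c = 0010100, weight = 2.
  m = 010 → c = 1101101, weight = 5.
  m = 110 → c = 1111001, weight = 5.
  m = 001 → c = 1001011, weight = 4.
  m = 101 → c = 1011111, weight = 6.
  m = 011 → c = 0100110, weight = 3.
  m = 111 → c = 0110010, weight = 3.
Tally weights:
  weight 0: 1 codewords.
  weight 2: 1 codewords.
  weight 3: 2 codewords.
  weight 4: 1 codewords.
  weight 5: 2 codewords.
  weight 6: 1 codewords.
Minimum distance d = smallest w > 0 with A_w > 0 = 2.
Sanity: Σ A_w = 8 = 2^3 = 8 ✓.


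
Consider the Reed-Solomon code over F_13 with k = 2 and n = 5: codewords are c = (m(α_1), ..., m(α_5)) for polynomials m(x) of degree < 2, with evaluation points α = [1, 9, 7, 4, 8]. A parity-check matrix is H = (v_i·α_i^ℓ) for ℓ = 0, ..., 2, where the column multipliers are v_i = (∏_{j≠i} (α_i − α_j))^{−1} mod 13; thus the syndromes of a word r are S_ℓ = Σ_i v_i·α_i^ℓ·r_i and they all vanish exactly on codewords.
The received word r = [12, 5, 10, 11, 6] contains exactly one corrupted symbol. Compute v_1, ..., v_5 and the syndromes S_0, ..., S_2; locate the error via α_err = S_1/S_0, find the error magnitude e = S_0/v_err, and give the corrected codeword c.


S = (4, 6, 9), error at position 5, error magnitude e = 5, c = [12, 5, 10, 11, 1].

Step 1: column multipliers v_i = (∏_{j≠i}(α_i − α_j))^{−1} mod 13.
  i = 1 (α = 1): (1−9)(1−7)(1−4)(1−8) = (−8)·(−6)·(−3)·(−7) = 1008 ≡ 7, so v_1 = 7^{−1} = 2 (mod 13).
  i = 2 (α = 9): (9−1)(9−7)(9−4)(9−8) = 8·2·5·1 = 80 ≡ 2, so v_2 = 2^{−1} = 7 (mod 13).
  i = 3 (α = 7): (7−1)(7−9)(7−4)(7−8) = 6·(−2)·3·(−1) = 36 ≡ 10, so v_3 = 10^{−1} = 4 (mod 13).
  i = 4 (α = 4): (4−1)(4−9)(4−7)(4−8) = 3·(−5)·(−3)·(−4) = −180 ≡ 2, so v_4 = 2^{−1} = 7 (mod 13).
  i = 5 (α = 8): (8−1)(8−9)(8−7)(8−4) = 7·(−1)·1·4 = −28 ≡ 11, so v_5 = 11^{−1} = 6 (mod 13).
  v = [2, 7, 4, 7, 6].
Step 2: syndromes of r = [12, 5, 10, 11, 6] (all sums mod 13).
  S_0 = Σ v_i r_i = 2·12 + 7·5 + 4·10 + 7·11 + 6·6 = 212 ≡ 4.
  S_1 = Σ v_i α_i r_i = 2·1·12 + 7·9·5 + 4·7·10 + 7·4·11 + 6·8·6 = 1215 ≡ 6.
  α_i^2 mod 13 = [1, 3, 10, 3, 12].
  S_2 = Σ v_i α_i^2 r_i = 2·1·12 + 7·3·5 + 4·10·10 + 7·3·11 + 6·12·6 = 1192 ≡ 9.
  S = (4, 6, 9) ≠ 0, so r is not a codeword (an error is present).
Step 3: locate the error. For a single error e at position i, S_ℓ = v_i·e·α_i^ℓ, so α_err = S_1/S_0.
  S_0^{−1} = 4^{−1} = 10 (mod 13), so α_err = 6·10 = 60 ≡ 8 = α_5. Error position i = 5.
  Consistency check: S_2/S_1 = 9·11 = 99 ≡ 8 = α_err ✓ (single-error assumption holds).
Step 4: error magnitude e = S_0/v_5 = S_0·∏_{j≠5}(α_5 − α_j) = 4·11 = 44 ≡ 5 (mod 13).
Step 5: correct position 5: c_5 = r_5 − e = 6 − 5 ≡ 1 (mod 13). Hence c = [12, 5, 10, 11, 1].
  Check: interpolating c through the α_i gives m(x) = 8 + 4·x (degree < 2) with m(α_i) = c_i for every i, so c is indeed a codeword.
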